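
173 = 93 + 80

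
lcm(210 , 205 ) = 8610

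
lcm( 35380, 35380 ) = 35380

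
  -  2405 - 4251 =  - 6656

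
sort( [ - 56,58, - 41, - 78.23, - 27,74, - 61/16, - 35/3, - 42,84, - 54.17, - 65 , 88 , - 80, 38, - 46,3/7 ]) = [  -  80, - 78.23, - 65,  -  56,  -  54.17 , - 46, - 42, - 41, - 27, - 35/3, - 61/16, 3/7, 38,58,74,84,88 ] 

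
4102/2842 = 1+ 90/203 = 1.44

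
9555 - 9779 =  - 224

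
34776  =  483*72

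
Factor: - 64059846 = - 2^1 * 3^1*691^1* 15451^1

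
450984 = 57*7912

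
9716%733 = 187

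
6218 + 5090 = 11308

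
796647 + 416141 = 1212788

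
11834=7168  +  4666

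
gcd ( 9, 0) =9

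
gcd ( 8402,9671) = 1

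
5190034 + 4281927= 9471961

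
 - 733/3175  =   - 733/3175 = -0.23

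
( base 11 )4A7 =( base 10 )601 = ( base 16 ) 259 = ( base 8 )1131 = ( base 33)i7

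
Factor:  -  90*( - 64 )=5760 = 2^7*3^2*5^1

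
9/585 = 1/65 = 0.02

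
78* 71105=5546190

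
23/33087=23/33087= 0.00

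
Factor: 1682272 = 2^5*52571^1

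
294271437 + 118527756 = 412799193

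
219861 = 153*1437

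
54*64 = 3456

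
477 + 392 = 869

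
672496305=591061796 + 81434509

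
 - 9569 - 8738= - 18307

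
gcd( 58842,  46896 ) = 6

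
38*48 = 1824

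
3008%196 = 68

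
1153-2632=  - 1479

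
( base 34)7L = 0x103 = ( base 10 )259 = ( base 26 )9p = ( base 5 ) 2014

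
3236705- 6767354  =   - 3530649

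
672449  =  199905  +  472544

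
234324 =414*566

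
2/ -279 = - 2/279 = - 0.01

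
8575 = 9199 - 624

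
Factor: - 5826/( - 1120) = 2913/560 = 2^ ( - 4)*3^1*5^ ( - 1)*7^ ( - 1)*971^1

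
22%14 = 8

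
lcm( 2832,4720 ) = 14160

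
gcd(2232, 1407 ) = 3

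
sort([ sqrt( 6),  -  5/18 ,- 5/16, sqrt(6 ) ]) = [ - 5/16, - 5/18,sqrt( 6), sqrt(6)]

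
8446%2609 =619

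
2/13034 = 1/6517 = 0.00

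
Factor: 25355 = 5^1*11^1 * 461^1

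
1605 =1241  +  364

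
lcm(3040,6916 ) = 276640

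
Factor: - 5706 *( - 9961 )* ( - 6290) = -357507661140 = - 2^2 *3^2 * 5^1*7^1*17^1*37^1*317^1*1423^1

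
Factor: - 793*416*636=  - 209808768 = - 2^7*3^1*13^2*53^1*61^1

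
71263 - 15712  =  55551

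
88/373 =88/373  =  0.24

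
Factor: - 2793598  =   - 2^1*79^1*17681^1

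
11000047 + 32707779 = 43707826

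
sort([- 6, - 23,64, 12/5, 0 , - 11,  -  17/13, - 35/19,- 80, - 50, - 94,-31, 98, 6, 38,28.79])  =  [ - 94 , - 80, - 50, - 31,-23, - 11, - 6, - 35/19,-17/13, 0,12/5, 6,28.79,38, 64,98 ]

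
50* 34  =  1700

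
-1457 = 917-2374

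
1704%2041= 1704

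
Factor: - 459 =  - 3^3*17^1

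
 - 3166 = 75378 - 78544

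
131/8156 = 131/8156 = 0.02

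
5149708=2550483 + 2599225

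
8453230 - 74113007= -65659777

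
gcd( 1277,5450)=1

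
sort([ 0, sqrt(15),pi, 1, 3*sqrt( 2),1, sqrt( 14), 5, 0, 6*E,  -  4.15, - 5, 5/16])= [ - 5 , - 4.15,0, 0, 5/16, 1,  1, pi, sqrt( 14 ), sqrt( 15),3*sqrt( 2),5,6  *  E]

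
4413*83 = 366279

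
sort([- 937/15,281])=[ - 937/15,  281]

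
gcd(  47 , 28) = 1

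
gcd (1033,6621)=1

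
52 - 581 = -529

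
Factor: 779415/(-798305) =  - 155883/159661 = - 3^1* 7^1*13^1*67^( - 1 ) * 571^1*2383^ (-1) 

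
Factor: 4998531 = 3^1*1666177^1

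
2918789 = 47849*61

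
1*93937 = 93937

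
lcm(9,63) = 63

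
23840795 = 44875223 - 21034428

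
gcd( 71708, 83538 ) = 182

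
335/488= 335/488=0.69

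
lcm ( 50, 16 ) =400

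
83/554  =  83/554 = 0.15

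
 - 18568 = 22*(  -  844) 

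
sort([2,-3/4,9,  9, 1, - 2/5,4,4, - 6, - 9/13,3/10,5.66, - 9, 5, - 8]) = [ -9, - 8, - 6, - 3/4,- 9/13 , - 2/5, 3/10,1,2, 4,4,5,5.66,9,9]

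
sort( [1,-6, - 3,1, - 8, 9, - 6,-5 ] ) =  [ - 8 , - 6 , - 6,-5, - 3,1, 1  ,  9] 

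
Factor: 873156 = 2^2*3^1*72763^1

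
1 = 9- 8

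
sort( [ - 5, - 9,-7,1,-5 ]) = [-9 , - 7,-5, - 5,1 ]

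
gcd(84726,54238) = 2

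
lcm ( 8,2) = 8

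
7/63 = 1/9=0.11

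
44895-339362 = -294467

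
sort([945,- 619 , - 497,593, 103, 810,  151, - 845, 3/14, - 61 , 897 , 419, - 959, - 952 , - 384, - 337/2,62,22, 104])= [ - 959, - 952, - 845, - 619,-497, - 384, - 337/2, - 61,  3/14,22,  62,103,104,151,419,  593 , 810,  897, 945 ]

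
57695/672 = 57695/672 = 85.86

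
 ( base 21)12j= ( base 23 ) lj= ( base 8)766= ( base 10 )502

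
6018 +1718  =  7736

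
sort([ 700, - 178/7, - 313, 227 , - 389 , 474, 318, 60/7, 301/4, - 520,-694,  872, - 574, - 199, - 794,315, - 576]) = [ - 794 ,-694,-576, - 574,-520, - 389, - 313, - 199, - 178/7, 60/7,  301/4, 227,315, 318, 474, 700,872]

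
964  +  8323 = 9287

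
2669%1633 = 1036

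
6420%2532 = 1356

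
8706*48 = 417888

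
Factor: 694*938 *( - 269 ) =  - 2^2 *7^1* 67^1 * 269^1 * 347^1 = - 175111468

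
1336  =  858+478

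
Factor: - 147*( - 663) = 97461 = 3^2*7^2*13^1 * 17^1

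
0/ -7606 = 0/1  =  - 0.00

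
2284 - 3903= - 1619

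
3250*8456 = 27482000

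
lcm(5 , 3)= 15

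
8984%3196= 2592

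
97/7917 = 97/7917 = 0.01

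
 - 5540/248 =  - 23+41/62 = -22.34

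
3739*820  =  3065980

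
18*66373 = 1194714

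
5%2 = 1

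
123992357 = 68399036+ 55593321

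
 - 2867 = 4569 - 7436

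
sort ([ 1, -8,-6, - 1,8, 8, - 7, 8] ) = [ - 8,  -  7,-6,-1,1, 8, 8,8 ] 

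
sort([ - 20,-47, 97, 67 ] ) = [ - 47, - 20,  67, 97]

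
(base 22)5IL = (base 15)C92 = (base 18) 8db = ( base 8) 5425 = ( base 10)2837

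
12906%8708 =4198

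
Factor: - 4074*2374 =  - 2^2*3^1*7^1 * 97^1*1187^1 = - 9671676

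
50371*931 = 46895401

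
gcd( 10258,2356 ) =2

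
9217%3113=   2991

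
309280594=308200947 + 1079647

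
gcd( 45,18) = 9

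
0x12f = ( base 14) 179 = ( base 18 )GF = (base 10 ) 303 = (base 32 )9f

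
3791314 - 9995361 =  - 6204047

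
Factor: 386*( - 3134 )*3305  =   - 3998137820  =  - 2^2*5^1 * 193^1*661^1*1567^1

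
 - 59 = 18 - 77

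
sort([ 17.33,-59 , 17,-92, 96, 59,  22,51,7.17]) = [ - 92, - 59, 7.17, 17 , 17.33 , 22,  51, 59 , 96 ] 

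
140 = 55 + 85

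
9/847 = 9/847 = 0.01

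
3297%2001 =1296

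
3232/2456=404/307 = 1.32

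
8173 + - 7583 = 590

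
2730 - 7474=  - 4744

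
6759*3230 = 21831570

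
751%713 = 38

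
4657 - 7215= -2558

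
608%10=8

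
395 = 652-257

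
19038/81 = 6346/27 = 235.04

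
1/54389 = 1/54389=0.00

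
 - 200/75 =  - 3 + 1/3 = - 2.67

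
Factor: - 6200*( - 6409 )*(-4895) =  -2^3*5^3*11^1*13^1 * 17^1*29^1*31^1 * 89^1 =- 194506741000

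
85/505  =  17/101 = 0.17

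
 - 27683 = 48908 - 76591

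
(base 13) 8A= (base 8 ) 162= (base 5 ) 424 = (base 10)114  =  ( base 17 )6c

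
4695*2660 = 12488700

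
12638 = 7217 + 5421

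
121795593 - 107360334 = 14435259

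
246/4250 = 123/2125  =  0.06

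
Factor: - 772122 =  - 2^1*3^1*13^1 *19^1*521^1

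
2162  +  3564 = 5726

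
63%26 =11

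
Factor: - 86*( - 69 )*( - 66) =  - 391644=- 2^2*3^2*11^1*23^1*43^1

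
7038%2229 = 351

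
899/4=899/4=224.75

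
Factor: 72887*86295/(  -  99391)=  - 6289783665/99391=- 3^1*5^1*11^1*23^1*523^1*3169^1*99391^ ( - 1)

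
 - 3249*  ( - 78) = 253422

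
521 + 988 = 1509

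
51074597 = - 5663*( - 9019)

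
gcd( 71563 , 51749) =1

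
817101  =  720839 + 96262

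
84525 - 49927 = 34598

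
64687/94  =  64687/94= 688.16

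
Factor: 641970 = 2^1*3^2*5^1*7^1*1019^1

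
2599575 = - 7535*( - 345)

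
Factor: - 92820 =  - 2^2*3^1 * 5^1*7^1*13^1*17^1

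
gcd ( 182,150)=2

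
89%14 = 5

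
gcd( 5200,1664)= 208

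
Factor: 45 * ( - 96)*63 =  - 272160 = -  2^5*3^5*5^1 * 7^1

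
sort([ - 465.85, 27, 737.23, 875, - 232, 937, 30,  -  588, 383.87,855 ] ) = [  -  588, - 465.85, - 232,27, 30,383.87, 737.23, 855, 875,937] 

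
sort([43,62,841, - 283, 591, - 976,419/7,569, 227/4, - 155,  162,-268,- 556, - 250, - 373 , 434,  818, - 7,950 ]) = [ - 976, - 556, - 373 , - 283, - 268, - 250,-155, - 7, 43,227/4, 419/7 , 62,162, 434, 569,591,818, 841,950]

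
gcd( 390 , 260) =130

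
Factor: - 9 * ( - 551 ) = 4959=3^2*19^1*29^1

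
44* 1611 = 70884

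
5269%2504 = 261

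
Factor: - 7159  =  -7159^1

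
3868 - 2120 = 1748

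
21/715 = 21/715 = 0.03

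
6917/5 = 1383+2/5 = 1383.40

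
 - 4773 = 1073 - 5846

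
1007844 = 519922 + 487922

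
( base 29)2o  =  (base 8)122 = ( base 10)82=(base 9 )101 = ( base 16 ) 52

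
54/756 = 1/14= 0.07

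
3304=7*472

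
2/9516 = 1/4758=0.00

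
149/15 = 149/15 = 9.93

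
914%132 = 122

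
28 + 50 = 78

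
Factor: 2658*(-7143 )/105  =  -2^1*3^1*5^(  -  1)*7^( - 1 )*443^1*2381^1 = - 6328698/35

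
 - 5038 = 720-5758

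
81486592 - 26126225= 55360367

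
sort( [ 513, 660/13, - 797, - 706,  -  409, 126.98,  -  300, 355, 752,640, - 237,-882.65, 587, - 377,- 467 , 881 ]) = [- 882.65,- 797, - 706, - 467,  -  409,-377, -300  ,-237, 660/13, 126.98 , 355,513, 587, 640, 752, 881 ] 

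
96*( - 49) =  - 4704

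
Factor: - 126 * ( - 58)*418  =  3054744 = 2^3*3^2*7^1*11^1*19^1*29^1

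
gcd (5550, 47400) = 150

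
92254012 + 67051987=159305999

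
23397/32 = 731 + 5/32 = 731.16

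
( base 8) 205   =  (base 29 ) 4h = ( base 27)4P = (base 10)133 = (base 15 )8d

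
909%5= 4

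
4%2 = 0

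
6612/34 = 3306/17 = 194.47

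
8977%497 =31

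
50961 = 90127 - 39166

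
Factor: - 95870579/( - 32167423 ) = 7^1*13695797^1*32167423^( - 1 ) 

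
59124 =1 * 59124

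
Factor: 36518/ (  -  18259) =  - 2^1 = - 2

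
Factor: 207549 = 3^3 *7687^1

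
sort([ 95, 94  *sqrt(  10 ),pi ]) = [pi, 95,94*sqrt( 10 ) ] 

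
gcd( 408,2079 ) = 3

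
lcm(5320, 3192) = 15960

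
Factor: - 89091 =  - 3^2*19^1 *521^1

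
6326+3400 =9726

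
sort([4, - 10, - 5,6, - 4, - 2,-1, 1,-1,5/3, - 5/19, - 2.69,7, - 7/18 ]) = [ - 10, - 5, - 4,  -  2.69, - 2 , - 1,  -  1, - 7/18, - 5/19,  1,5/3, 4,6, 7]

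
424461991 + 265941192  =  690403183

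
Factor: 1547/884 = 7/4 = 2^( - 2 )*7^1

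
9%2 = 1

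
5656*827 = 4677512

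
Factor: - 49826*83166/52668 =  - 3^( - 1)* 11^(-1 )*19^ ( - 1 ) * 83^1*167^1*3559^1 = -49331299/627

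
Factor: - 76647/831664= - 87/944 = - 2^( - 4 )*3^1*29^1*59^(-1 )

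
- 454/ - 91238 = 227/45619= 0.00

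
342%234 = 108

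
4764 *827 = 3939828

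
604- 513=91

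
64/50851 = 64/50851 = 0.00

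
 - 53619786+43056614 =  - 10563172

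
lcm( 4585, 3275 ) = 22925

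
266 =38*7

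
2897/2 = 1448+1/2 = 1448.50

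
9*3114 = 28026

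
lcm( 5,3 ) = 15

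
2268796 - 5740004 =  - 3471208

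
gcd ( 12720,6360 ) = 6360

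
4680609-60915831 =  - 56235222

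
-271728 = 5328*( - 51)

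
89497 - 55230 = 34267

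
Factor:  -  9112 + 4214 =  - 4898 = -2^1*31^1*79^1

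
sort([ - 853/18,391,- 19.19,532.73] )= [-853/18, - 19.19,391 , 532.73 ]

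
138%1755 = 138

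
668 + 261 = 929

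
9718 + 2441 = 12159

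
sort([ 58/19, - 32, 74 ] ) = [ - 32, 58/19,74]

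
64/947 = 64/947 = 0.07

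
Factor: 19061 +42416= 13^1 * 4729^1 =61477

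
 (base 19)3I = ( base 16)4B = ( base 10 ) 75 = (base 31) 2D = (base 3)2210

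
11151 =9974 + 1177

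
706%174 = 10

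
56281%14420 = 13021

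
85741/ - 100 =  - 858 + 59/100 = -857.41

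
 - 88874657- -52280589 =-36594068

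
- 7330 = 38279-45609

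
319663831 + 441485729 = 761149560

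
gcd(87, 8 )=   1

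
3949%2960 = 989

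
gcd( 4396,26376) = 4396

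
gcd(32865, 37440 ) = 15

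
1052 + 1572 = 2624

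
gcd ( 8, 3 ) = 1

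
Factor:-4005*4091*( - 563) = 9224448165 = 3^2 * 5^1*89^1*563^1*4091^1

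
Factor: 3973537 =499^1 * 7963^1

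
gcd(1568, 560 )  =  112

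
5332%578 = 130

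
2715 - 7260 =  - 4545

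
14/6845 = 14/6845 =0.00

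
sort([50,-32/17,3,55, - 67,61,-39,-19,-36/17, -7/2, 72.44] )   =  [-67, - 39, - 19,  -  7/2 ,-36/17, - 32/17,3,50 , 55, 61, 72.44 ]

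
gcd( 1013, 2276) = 1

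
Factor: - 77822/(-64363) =2^1*13^( - 1)*167^1 * 233^1*4951^( - 1)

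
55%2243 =55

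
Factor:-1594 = - 2^1 * 797^1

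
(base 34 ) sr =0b1111010011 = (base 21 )24D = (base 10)979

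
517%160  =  37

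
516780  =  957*540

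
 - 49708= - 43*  1156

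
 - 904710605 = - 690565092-214145513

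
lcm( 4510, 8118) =40590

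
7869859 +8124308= 15994167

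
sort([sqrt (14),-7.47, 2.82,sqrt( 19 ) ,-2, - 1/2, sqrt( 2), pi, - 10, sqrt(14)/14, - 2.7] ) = [-10,-7.47,-2.7,-2, - 1/2, sqrt(14)/14, sqrt( 2), 2.82,pi,sqrt(14),sqrt(19)] 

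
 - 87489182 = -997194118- - 909704936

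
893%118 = 67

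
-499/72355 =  - 1 + 144/145 = - 0.01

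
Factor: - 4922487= - 3^2*546943^1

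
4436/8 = 554 + 1/2 = 554.50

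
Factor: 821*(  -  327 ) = - 3^1 * 109^1*821^1  =  - 268467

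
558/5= 111 + 3/5 = 111.60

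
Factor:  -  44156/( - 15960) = 83/30 = 2^( - 1 )*3^ ( - 1)*5^ ( - 1) * 83^1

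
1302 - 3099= -1797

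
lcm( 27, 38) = 1026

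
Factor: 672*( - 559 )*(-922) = 346347456 = 2^6*3^1*7^1*13^1* 43^1*461^1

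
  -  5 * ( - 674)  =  3370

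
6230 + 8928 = 15158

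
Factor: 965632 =2^10* 23^1*41^1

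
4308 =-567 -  - 4875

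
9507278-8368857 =1138421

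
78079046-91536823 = - 13457777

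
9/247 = 9/247= 0.04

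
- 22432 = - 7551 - 14881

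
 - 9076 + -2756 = - 11832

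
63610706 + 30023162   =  93633868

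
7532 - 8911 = - 1379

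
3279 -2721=558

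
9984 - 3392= 6592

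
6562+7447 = 14009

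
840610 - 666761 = 173849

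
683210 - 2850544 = -2167334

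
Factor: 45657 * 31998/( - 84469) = - 2^1 * 3^4*7^( - 1)*11^(-1)*19^1*89^1*1097^(-1) * 5333^1 = - 1460932686/84469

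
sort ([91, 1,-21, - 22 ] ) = [ - 22, - 21, 1,  91] 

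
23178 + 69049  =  92227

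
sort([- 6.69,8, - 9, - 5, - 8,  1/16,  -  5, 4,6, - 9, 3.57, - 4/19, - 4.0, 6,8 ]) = [ -9, - 9, - 8, - 6.69,-5,  -  5,- 4.0, - 4/19,1/16,3.57, 4,6,6, 8,8 ] 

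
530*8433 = 4469490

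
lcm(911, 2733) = 2733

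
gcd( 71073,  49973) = 1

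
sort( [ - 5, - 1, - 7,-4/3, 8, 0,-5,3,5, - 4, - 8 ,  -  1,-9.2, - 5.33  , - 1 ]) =[  -  9.2, - 8,-7, - 5.33, - 5, - 5, - 4, - 4/3, - 1,-1 ,-1 , 0,3 , 5,8]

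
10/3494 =5/1747 = 0.00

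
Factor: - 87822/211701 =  - 2^1*3^1 *41^1*593^( - 1) = - 246/593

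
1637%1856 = 1637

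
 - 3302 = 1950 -5252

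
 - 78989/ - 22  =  78989/22 = 3590.41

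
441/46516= 441/46516  =  0.01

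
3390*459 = 1556010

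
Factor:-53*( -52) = 2^2 * 13^1 * 53^1 = 2756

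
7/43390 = 7/43390 = 0.00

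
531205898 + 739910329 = 1271116227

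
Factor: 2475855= 3^2 * 5^1*37^1 * 1487^1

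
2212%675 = 187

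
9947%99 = 47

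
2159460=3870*558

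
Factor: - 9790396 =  -2^2* 7^2*11^1*19^1*239^1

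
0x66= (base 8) 146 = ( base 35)2W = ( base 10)102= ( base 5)402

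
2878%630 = 358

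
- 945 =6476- 7421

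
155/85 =31/17 = 1.82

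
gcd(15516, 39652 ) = 1724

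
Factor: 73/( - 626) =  - 2^(-1 )*73^1* 313^( - 1)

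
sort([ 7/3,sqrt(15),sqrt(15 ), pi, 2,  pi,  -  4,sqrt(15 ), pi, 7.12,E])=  [-4,  2, 7/3, E, pi,pi,pi, sqrt( 15),sqrt( 15), sqrt (15 ),7.12 ]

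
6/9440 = 3/4720 = 0.00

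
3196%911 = 463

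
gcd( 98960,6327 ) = 1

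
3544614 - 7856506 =-4311892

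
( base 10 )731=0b1011011011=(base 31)ni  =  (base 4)23123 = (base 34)LH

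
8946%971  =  207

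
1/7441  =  1/7441  =  0.00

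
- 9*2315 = - 20835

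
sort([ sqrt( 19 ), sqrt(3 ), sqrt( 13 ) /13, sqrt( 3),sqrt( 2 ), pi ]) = [sqrt(13) /13,  sqrt(2 ),sqrt( 3), sqrt ( 3),pi, sqrt( 19)] 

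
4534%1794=946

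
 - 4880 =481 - 5361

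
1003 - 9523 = -8520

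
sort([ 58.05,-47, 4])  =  [-47,4,58.05]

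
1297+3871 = 5168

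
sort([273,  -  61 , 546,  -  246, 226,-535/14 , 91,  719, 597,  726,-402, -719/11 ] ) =[  -  402, - 246, - 719/11, - 61, - 535/14, 91, 226, 273,546,597, 719,  726]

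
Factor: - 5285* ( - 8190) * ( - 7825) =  - 338698473750 = - 2^1*3^2 * 5^4 * 7^2*13^1 * 151^1*313^1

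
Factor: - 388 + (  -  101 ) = - 3^1*163^1 = - 489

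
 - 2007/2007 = - 1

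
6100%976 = 244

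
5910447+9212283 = 15122730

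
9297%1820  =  197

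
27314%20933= 6381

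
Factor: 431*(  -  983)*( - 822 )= 2^1*3^1 * 137^1*431^1*983^1  =  348259206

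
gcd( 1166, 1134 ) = 2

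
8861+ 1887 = 10748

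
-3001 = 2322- 5323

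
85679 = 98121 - 12442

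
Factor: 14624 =2^5 * 457^1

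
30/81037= 30/81037=0.00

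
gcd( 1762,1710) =2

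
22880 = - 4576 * ( - 5) 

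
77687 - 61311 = 16376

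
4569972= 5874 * 778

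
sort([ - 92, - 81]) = [ - 92,  -  81]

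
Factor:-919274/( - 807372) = 459637/403686 = 2^(  -  1)*3^( - 2)*31^1*41^ (  -  1 )*547^( - 1)*14827^1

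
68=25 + 43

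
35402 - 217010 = - 181608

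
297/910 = 297/910 = 0.33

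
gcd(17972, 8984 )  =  4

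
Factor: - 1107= - 3^3*41^1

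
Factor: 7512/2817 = 2^3*3^( - 1) = 8/3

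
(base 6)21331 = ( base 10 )2935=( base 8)5567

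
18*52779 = 950022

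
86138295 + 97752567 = 183890862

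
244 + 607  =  851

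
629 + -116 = 513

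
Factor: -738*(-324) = 239112 = 2^3*3^6*41^1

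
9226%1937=1478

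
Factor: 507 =3^1*13^2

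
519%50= 19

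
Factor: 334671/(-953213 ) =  - 3^1 *257^( - 1) * 281^1 * 397^1 * 3709^ ( - 1) 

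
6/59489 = 6/59489 = 0.00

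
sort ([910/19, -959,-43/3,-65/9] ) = [ - 959,-43/3,-65/9,910/19] 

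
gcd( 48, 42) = 6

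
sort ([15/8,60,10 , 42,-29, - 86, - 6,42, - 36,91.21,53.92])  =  [ - 86, - 36,- 29, - 6,15/8, 10,42,42, 53.92,60,  91.21]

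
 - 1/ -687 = 1/687 = 0.00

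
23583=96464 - 72881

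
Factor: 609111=3^2*67679^1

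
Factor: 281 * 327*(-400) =-2^4* 3^1*5^2*109^1*281^1=- 36754800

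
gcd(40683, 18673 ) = 71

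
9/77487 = 3/25829 = 0.00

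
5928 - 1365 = 4563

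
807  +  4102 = 4909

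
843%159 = 48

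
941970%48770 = 15340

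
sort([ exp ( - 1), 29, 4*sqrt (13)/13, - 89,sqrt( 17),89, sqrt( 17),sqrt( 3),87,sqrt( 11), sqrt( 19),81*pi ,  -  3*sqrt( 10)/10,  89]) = [-89, - 3*sqrt(10)/10, exp ( - 1 ), 4 * sqrt(13) /13,sqrt( 3 ),sqrt(11 ),  sqrt( 17), sqrt( 17), sqrt( 19 ),29, 87,89, 89, 81*pi]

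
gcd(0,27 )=27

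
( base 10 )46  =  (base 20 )26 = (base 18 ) 2A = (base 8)56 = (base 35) 1B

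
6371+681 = 7052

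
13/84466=13/84466 = 0.00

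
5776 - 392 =5384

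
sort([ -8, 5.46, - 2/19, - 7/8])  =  [ - 8,  -  7/8, - 2/19, 5.46]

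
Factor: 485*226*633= 69383130   =  2^1 * 3^1 *5^1*97^1*113^1 *211^1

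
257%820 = 257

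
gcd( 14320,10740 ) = 3580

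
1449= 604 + 845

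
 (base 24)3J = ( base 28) 37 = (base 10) 91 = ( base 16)5B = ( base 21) 47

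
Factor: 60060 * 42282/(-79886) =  - 2^2 * 3^7*5^1* 7^1*11^1*13^1*29^1*59^( - 1)*677^ ( - 1 )  =  - 1269728460/39943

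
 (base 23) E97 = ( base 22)fg8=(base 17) 1964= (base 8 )16704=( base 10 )7620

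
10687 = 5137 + 5550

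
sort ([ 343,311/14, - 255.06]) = [ - 255.06 , 311/14, 343]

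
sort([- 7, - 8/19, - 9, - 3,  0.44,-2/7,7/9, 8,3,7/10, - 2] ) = [ - 9, - 7, - 3, - 2,-8/19, - 2/7,0.44, 7/10,7/9, 3,8] 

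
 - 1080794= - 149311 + -931483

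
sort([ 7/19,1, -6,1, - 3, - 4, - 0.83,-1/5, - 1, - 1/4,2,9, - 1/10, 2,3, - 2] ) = [ - 6, - 4, - 3, - 2, - 1, - 0.83, - 1/4, - 1/5, - 1/10, 7/19, 1, 1,2, 2,3,9]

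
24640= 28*880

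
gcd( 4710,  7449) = 3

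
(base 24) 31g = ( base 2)11011101000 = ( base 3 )2102111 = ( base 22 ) 3e8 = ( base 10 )1768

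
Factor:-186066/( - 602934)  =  31011/100489 = 3^1*317^(  -  2)*10337^1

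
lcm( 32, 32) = 32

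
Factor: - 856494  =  -2^1*3^4*17^1 *311^1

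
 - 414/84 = -5 +1/14 = -  4.93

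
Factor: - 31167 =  - 3^2*3463^1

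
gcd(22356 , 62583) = 69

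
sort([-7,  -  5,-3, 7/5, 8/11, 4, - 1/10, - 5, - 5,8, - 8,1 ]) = [  -  8,-7, - 5,-5,  -  5,-3, - 1/10, 8/11 , 1, 7/5,4, 8 ] 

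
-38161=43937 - 82098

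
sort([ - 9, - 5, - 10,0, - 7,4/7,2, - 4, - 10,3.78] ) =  [-10, - 10, - 9,  -  7, - 5, - 4,0,4/7, 2, 3.78]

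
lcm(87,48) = 1392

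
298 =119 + 179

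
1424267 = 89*16003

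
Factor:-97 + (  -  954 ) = - 1051 = -1051^1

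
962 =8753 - 7791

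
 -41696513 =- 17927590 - 23768923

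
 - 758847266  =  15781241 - 774628507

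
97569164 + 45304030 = 142873194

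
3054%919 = 297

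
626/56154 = 313/28077 = 0.01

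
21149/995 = 21149/995 =21.26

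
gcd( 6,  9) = 3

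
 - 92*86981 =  - 8002252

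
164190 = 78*2105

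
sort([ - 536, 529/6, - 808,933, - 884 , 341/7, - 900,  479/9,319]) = [ - 900, - 884, - 808, - 536, 341/7,479/9,529/6,319, 933 ] 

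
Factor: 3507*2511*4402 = 38764350954 = 2^1*3^5*7^1*31^2*71^1*167^1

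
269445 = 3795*71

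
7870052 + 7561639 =15431691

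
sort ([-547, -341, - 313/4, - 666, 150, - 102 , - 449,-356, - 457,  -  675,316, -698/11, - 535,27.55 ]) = [ - 675, - 666, - 547,- 535, - 457, -449, - 356, - 341,  -  102, - 313/4, - 698/11,27.55,150,  316] 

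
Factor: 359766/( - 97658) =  - 711/193  =  -3^2 *79^1 * 193^(-1)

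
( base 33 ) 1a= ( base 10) 43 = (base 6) 111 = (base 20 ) 23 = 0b101011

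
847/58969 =847/58969 = 0.01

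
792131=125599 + 666532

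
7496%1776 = 392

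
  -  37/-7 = 5 + 2/7 = 5.29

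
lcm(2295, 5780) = 156060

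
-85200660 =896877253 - 982077913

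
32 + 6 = 38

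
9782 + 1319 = 11101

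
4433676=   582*7618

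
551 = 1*551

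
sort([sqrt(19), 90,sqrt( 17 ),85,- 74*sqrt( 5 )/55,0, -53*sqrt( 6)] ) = [ - 53*sqrt (6), - 74*sqrt( 5 ) /55, 0,sqrt( 17 ),sqrt(19),85,90] 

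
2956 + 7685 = 10641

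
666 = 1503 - 837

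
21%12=9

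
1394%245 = 169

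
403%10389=403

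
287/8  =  35 + 7/8=35.88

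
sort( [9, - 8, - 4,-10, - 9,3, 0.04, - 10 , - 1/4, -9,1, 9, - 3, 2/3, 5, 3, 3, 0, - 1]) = [ - 10,-10, - 9, - 9, - 8, - 4, - 3, - 1, - 1/4, 0,0.04, 2/3,1,3, 3 , 3, 5,9, 9]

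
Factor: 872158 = 2^1 * 7^1*62297^1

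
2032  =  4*508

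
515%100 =15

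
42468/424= 10617/106= 100.16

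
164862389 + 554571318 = 719433707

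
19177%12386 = 6791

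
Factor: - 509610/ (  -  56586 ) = 84935/9431= 5^1*9431^( -1 )*16987^1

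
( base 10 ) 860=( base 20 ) 230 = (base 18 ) 2BE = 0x35C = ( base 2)1101011100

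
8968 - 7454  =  1514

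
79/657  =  79/657= 0.12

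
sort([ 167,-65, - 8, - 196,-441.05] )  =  [ - 441.05,  -  196, - 65 , - 8,167 ] 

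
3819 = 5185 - 1366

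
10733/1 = 10733 = 10733.00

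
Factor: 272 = 2^4*17^1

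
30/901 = 30/901 = 0.03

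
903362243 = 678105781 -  - 225256462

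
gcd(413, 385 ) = 7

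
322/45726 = 161/22863 =0.01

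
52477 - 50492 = 1985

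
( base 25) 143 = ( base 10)728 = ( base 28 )Q0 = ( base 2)1011011000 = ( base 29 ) p3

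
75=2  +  73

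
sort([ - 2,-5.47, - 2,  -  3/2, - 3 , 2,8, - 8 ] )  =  [ - 8, - 5.47, - 3, - 2, - 2, - 3/2 , 2,8 ] 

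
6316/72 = 87+13/18= 87.72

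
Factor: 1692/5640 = 3/10=2^(  -  1)*3^1 * 5^(-1)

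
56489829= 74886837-18397008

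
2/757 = 2/757 = 0.00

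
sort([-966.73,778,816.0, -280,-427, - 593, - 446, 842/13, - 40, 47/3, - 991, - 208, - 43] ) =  [ - 991,- 966.73, - 593,  -  446, - 427 ,  -  280, - 208, - 43,  -  40,47/3,  842/13,778,816.0]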